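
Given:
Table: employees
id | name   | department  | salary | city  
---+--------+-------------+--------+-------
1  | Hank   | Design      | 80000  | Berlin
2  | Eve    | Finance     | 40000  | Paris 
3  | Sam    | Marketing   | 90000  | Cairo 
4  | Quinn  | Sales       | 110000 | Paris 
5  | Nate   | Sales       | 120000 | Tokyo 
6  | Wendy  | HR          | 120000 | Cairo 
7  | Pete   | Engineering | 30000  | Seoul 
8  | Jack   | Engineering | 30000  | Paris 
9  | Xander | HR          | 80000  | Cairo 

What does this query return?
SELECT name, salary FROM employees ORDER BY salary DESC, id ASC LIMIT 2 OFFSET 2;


Sort by salary DESC (id ASC tiebreak), then skip 2 and take 2
Rows 3 through 4

2 rows:
Quinn, 110000
Sam, 90000


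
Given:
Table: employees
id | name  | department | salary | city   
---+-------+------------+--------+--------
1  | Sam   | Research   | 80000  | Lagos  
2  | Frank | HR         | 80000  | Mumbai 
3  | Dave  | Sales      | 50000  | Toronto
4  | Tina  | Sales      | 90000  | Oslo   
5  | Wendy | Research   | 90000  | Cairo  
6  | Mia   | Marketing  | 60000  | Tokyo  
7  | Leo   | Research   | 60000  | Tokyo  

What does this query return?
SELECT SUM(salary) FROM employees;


SUM(salary) = 80000 + 80000 + 50000 + 90000 + 90000 + 60000 + 60000 = 510000

510000


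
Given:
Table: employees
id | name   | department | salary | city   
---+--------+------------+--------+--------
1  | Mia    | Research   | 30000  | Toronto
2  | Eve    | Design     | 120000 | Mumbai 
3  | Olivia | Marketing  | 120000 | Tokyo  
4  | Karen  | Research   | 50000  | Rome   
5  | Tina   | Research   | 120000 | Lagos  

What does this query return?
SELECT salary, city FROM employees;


Projecting columns: salary, city

5 rows:
30000, Toronto
120000, Mumbai
120000, Tokyo
50000, Rome
120000, Lagos


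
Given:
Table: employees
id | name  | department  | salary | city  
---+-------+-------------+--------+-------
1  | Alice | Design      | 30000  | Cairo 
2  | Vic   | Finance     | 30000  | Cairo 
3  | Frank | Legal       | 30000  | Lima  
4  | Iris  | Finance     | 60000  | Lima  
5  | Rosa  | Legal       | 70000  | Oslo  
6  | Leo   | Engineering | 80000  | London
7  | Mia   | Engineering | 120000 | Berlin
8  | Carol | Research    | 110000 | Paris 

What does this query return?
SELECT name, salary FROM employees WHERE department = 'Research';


Filtering: department = 'Research'
Matching rows: 1

1 rows:
Carol, 110000


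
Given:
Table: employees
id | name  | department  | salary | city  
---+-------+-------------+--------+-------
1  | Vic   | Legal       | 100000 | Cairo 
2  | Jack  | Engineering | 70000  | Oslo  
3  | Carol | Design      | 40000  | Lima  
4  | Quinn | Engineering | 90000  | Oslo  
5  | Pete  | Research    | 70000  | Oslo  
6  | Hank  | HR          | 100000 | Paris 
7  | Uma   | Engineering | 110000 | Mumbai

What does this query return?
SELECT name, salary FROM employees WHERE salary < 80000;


Filtering: salary < 80000
Matching: 3 rows

3 rows:
Jack, 70000
Carol, 40000
Pete, 70000


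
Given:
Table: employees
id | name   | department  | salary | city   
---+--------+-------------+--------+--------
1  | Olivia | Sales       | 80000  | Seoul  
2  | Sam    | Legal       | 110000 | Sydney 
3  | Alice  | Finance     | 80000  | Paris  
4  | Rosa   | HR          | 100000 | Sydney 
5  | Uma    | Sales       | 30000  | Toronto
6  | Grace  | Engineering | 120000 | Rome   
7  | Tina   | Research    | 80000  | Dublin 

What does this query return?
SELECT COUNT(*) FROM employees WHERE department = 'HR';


Counting rows where department = 'HR'
  Rosa -> MATCH


1


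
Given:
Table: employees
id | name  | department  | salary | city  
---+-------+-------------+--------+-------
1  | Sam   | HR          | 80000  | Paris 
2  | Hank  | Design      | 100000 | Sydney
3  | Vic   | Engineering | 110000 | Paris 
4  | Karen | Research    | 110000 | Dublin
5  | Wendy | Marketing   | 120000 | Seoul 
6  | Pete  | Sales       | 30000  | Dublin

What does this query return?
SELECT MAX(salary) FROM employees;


Salaries: 80000, 100000, 110000, 110000, 120000, 30000
MAX = 120000

120000


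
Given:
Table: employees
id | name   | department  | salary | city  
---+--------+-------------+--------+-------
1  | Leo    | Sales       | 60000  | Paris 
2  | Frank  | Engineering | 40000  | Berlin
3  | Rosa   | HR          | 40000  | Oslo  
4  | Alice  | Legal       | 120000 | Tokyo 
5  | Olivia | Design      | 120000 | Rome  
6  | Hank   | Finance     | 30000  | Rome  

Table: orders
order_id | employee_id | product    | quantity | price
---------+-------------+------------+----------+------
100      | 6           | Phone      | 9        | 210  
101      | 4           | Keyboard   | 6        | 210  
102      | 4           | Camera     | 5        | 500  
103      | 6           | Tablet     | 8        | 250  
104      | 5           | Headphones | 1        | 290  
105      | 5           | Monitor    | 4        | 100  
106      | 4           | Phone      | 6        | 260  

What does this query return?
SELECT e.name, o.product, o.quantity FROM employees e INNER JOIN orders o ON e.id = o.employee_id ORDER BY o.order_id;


Joining employees.id = orders.employee_id:
  employee Hank (id=6) -> order Phone
  employee Alice (id=4) -> order Keyboard
  employee Alice (id=4) -> order Camera
  employee Hank (id=6) -> order Tablet
  employee Olivia (id=5) -> order Headphones
  employee Olivia (id=5) -> order Monitor
  employee Alice (id=4) -> order Phone


7 rows:
Hank, Phone, 9
Alice, Keyboard, 6
Alice, Camera, 5
Hank, Tablet, 8
Olivia, Headphones, 1
Olivia, Monitor, 4
Alice, Phone, 6


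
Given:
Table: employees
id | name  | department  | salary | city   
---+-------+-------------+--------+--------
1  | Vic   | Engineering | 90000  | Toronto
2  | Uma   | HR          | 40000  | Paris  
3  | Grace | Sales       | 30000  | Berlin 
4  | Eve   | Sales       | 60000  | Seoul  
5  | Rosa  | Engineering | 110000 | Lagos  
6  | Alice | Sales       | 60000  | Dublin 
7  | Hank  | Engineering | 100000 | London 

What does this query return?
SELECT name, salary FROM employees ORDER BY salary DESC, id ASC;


Sorting by salary DESC, then id ASC for ties

7 rows:
Rosa, 110000
Hank, 100000
Vic, 90000
Eve, 60000
Alice, 60000
Uma, 40000
Grace, 30000


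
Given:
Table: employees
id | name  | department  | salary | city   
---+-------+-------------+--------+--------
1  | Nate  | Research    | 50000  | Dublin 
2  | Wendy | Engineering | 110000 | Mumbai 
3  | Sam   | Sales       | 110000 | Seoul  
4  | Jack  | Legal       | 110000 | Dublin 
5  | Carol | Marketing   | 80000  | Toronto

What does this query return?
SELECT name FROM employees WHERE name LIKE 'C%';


LIKE 'C%' matches names starting with 'C'
Matching: 1

1 rows:
Carol


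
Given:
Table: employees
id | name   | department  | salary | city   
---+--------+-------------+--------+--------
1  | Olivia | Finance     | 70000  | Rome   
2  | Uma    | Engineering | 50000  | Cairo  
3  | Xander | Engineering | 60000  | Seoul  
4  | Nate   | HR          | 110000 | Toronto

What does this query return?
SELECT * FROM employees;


SELECT * returns all 4 rows with all columns

4 rows:
1, Olivia, Finance, 70000, Rome
2, Uma, Engineering, 50000, Cairo
3, Xander, Engineering, 60000, Seoul
4, Nate, HR, 110000, Toronto


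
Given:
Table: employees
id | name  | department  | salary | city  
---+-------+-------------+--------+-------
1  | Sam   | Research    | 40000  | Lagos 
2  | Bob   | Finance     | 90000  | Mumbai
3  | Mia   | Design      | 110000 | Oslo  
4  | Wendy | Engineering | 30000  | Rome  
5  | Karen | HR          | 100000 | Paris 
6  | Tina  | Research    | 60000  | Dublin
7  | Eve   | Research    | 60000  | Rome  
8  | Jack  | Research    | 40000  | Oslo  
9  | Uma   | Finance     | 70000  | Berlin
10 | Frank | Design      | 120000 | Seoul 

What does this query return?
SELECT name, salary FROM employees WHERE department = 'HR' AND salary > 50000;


Filtering: department = 'HR' AND salary > 50000
Matching: 1 rows

1 rows:
Karen, 100000


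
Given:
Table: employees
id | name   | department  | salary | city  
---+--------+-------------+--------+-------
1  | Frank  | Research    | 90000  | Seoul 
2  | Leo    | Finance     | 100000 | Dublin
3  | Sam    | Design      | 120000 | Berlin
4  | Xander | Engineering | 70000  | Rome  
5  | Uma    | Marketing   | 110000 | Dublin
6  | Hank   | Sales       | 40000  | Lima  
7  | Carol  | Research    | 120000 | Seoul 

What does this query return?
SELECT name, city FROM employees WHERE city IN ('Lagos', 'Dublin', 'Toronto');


Filtering: city IN ('Lagos', 'Dublin', 'Toronto')
Matching: 2 rows

2 rows:
Leo, Dublin
Uma, Dublin


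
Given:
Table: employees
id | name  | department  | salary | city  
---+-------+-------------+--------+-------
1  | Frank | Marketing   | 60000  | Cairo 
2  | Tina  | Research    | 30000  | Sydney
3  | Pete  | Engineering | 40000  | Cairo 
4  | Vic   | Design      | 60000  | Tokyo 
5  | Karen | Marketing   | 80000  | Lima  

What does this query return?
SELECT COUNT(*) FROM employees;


COUNT(*) counts all rows

5


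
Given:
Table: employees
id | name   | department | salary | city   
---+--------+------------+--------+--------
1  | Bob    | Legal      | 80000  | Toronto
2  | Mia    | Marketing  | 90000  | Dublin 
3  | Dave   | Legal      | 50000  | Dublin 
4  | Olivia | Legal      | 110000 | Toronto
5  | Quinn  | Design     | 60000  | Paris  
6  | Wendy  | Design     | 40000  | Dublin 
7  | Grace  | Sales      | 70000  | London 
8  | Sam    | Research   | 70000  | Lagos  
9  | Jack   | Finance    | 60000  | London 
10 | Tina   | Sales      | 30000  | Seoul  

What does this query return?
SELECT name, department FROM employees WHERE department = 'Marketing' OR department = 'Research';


Filtering: department = 'Marketing' OR 'Research'
Matching: 2 rows

2 rows:
Mia, Marketing
Sam, Research


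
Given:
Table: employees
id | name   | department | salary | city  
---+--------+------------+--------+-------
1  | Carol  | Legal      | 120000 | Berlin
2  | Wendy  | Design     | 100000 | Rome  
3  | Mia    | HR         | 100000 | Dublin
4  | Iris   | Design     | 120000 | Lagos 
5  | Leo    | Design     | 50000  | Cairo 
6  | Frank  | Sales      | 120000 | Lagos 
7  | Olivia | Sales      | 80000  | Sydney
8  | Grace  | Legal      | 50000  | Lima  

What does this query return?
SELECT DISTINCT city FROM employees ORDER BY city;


All 'city' values (row order): Berlin, Rome, Dublin, Lagos, Cairo, Lagos, Sydney, Lima
Removing duplicates leaves 7 unique value(s).

7 values:
Berlin
Cairo
Dublin
Lagos
Lima
Rome
Sydney


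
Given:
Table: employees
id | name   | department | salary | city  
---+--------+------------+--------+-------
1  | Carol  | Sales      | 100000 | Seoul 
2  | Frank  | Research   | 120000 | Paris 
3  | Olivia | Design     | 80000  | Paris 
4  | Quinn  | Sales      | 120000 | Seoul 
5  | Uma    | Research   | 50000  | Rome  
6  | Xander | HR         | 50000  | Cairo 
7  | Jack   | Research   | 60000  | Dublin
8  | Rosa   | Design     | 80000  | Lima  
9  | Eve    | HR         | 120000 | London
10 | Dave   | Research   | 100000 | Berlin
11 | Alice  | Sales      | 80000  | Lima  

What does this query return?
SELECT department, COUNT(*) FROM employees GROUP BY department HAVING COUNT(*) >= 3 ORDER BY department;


Groups with count >= 3:
  Research: 4 -> PASS
  Sales: 3 -> PASS
  Design: 2 -> filtered out
  HR: 2 -> filtered out


2 groups:
Research, 4
Sales, 3


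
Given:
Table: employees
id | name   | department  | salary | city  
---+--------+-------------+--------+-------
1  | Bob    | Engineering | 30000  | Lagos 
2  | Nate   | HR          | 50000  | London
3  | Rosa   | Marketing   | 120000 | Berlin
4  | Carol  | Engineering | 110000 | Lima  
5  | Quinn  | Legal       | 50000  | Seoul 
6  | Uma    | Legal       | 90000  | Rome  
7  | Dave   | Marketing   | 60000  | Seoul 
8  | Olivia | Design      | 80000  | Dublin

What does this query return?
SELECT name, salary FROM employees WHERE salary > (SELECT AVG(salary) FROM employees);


Subquery: AVG(salary) = 73750.0
Filtering: salary > 73750.0
  Rosa (120000) -> MATCH
  Carol (110000) -> MATCH
  Uma (90000) -> MATCH
  Olivia (80000) -> MATCH


4 rows:
Rosa, 120000
Carol, 110000
Uma, 90000
Olivia, 80000


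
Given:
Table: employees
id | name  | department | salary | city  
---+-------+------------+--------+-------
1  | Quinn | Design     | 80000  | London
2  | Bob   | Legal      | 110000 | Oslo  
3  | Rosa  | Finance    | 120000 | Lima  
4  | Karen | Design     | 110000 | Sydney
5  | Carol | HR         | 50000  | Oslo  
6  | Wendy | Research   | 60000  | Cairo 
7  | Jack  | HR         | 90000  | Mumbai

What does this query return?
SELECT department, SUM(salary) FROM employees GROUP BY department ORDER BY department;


Summing salary within each department:
  Design: 80000 + 110000 = 190000
  Finance: 120000 = 120000
  HR: 50000 + 90000 = 140000
  Legal: 110000 = 110000
  Research: 60000 = 60000


5 groups:
Design, 190000
Finance, 120000
HR, 140000
Legal, 110000
Research, 60000


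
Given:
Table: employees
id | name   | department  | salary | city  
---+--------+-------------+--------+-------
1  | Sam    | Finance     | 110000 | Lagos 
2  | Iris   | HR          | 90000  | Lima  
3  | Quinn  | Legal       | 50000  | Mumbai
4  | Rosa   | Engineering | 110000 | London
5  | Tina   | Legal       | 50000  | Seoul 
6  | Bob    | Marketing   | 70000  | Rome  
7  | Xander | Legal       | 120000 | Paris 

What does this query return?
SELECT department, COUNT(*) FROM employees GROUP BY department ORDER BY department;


Assigning each row to its department group:
  Sam -> Finance
  Iris -> HR
  Quinn -> Legal
  Rosa -> Engineering
  Tina -> Legal
  Bob -> Marketing
  Xander -> Legal


5 groups:
Engineering, 1
Finance, 1
HR, 1
Legal, 3
Marketing, 1


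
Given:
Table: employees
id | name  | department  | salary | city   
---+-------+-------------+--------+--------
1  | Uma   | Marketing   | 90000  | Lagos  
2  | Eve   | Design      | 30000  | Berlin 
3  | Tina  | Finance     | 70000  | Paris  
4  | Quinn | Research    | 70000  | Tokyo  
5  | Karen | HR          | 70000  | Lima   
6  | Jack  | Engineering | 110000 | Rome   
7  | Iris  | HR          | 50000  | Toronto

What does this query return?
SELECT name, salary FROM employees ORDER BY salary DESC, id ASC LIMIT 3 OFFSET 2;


Sort by salary DESC (id ASC tiebreak), then skip 2 and take 3
Rows 3 through 5

3 rows:
Tina, 70000
Quinn, 70000
Karen, 70000


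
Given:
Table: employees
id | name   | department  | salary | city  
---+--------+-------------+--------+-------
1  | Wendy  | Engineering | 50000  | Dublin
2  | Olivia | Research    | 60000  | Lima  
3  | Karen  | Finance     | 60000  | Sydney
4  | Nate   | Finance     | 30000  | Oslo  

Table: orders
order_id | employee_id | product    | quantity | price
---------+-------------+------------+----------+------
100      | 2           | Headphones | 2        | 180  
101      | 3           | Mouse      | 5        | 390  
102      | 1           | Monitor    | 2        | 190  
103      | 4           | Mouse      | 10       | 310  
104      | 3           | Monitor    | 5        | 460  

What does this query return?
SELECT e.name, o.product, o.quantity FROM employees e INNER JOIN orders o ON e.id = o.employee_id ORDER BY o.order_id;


Joining employees.id = orders.employee_id:
  employee Olivia (id=2) -> order Headphones
  employee Karen (id=3) -> order Mouse
  employee Wendy (id=1) -> order Monitor
  employee Nate (id=4) -> order Mouse
  employee Karen (id=3) -> order Monitor


5 rows:
Olivia, Headphones, 2
Karen, Mouse, 5
Wendy, Monitor, 2
Nate, Mouse, 10
Karen, Monitor, 5


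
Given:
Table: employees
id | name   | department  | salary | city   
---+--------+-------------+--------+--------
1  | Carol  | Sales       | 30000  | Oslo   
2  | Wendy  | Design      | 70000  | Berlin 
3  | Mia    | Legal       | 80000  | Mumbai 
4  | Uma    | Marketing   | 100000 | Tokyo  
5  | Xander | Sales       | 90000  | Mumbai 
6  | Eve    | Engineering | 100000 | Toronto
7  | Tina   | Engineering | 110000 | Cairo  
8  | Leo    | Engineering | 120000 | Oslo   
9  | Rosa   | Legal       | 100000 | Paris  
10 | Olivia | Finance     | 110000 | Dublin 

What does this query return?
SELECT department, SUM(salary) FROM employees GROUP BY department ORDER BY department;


Summing salary within each department:
  Design: 70000 = 70000
  Engineering: 100000 + 110000 + 120000 = 330000
  Finance: 110000 = 110000
  Legal: 80000 + 100000 = 180000
  Marketing: 100000 = 100000
  Sales: 30000 + 90000 = 120000


6 groups:
Design, 70000
Engineering, 330000
Finance, 110000
Legal, 180000
Marketing, 100000
Sales, 120000


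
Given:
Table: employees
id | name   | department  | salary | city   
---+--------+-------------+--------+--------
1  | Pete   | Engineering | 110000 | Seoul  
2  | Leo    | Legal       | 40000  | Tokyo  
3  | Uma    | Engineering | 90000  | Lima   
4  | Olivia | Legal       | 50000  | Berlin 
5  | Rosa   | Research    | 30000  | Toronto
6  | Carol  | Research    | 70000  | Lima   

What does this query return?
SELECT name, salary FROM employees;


Projecting columns: name, salary

6 rows:
Pete, 110000
Leo, 40000
Uma, 90000
Olivia, 50000
Rosa, 30000
Carol, 70000


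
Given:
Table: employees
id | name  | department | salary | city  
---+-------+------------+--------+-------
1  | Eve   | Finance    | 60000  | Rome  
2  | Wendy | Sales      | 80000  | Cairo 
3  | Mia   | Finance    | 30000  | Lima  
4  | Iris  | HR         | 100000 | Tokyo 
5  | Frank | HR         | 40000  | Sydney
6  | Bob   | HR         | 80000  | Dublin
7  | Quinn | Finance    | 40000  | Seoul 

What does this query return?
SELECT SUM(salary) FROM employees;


SUM(salary) = 60000 + 80000 + 30000 + 100000 + 40000 + 80000 + 40000 = 430000

430000


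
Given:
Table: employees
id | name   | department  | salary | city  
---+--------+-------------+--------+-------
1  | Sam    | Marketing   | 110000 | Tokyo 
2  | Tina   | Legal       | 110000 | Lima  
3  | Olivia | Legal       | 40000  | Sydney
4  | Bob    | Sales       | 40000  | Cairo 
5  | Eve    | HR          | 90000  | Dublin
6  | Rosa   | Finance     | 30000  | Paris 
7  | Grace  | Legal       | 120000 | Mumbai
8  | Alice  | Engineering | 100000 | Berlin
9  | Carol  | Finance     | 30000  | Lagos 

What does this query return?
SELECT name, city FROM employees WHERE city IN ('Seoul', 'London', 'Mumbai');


Filtering: city IN ('Seoul', 'London', 'Mumbai')
Matching: 1 rows

1 rows:
Grace, Mumbai


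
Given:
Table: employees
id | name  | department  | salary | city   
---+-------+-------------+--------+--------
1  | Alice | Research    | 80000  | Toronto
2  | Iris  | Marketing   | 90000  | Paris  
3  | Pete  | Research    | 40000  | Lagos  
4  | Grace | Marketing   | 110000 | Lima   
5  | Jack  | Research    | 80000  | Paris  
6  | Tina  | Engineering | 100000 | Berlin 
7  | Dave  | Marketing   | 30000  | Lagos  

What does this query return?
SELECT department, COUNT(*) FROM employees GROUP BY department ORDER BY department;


Assigning each row to its department group:
  Alice -> Research
  Iris -> Marketing
  Pete -> Research
  Grace -> Marketing
  Jack -> Research
  Tina -> Engineering
  Dave -> Marketing


3 groups:
Engineering, 1
Marketing, 3
Research, 3


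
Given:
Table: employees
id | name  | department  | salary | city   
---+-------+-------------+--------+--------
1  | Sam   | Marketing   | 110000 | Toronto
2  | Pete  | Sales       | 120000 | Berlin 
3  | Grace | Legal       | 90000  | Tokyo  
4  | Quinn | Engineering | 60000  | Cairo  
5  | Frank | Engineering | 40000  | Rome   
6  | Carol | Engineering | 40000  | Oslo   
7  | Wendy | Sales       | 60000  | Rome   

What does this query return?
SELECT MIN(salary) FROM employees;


Salaries: 110000, 120000, 90000, 60000, 40000, 40000, 60000
MIN = 40000

40000


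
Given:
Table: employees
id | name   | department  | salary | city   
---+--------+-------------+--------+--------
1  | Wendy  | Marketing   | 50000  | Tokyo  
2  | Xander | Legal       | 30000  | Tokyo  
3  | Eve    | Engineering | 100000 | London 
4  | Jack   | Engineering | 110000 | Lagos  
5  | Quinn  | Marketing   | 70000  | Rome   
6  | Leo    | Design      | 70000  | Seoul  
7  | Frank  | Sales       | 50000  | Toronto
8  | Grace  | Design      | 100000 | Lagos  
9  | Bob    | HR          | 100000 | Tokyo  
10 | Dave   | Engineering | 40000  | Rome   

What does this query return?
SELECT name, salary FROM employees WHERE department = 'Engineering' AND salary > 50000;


Filtering: department = 'Engineering' AND salary > 50000
Matching: 2 rows

2 rows:
Eve, 100000
Jack, 110000


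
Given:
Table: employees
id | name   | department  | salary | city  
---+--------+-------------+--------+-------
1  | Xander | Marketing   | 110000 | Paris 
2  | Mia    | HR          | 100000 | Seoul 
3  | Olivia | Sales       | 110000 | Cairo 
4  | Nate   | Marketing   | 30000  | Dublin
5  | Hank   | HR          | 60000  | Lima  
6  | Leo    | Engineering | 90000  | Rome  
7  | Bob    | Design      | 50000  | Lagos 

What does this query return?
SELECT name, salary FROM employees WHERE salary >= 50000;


Filtering: salary >= 50000
Matching: 6 rows

6 rows:
Xander, 110000
Mia, 100000
Olivia, 110000
Hank, 60000
Leo, 90000
Bob, 50000


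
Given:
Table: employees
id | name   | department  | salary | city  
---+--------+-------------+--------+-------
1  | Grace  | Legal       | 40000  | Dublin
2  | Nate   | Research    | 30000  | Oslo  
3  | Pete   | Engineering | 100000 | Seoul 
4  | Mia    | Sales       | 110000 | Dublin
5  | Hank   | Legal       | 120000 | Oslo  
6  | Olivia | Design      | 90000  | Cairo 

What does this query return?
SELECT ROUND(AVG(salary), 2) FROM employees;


SUM(salary) = 490000
COUNT = 6
ROUND(AVG, 2) = ROUND(490000 / 6, 2) = 81666.67

81666.67


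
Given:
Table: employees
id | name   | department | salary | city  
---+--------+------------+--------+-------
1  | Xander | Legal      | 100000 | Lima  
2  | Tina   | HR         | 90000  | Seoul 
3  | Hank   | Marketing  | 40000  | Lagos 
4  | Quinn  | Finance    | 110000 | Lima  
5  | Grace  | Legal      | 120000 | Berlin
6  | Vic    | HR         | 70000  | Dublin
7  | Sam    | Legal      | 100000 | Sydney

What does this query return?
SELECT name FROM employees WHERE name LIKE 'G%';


LIKE 'G%' matches names starting with 'G'
Matching: 1

1 rows:
Grace


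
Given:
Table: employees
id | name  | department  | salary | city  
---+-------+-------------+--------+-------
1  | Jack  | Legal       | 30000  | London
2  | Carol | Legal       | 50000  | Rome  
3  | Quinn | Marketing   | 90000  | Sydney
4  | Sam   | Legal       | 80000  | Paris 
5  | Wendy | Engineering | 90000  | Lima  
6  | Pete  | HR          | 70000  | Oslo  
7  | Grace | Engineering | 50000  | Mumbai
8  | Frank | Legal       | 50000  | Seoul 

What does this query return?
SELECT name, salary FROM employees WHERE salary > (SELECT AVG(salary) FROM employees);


Subquery: AVG(salary) = 63750.0
Filtering: salary > 63750.0
  Quinn (90000) -> MATCH
  Sam (80000) -> MATCH
  Wendy (90000) -> MATCH
  Pete (70000) -> MATCH


4 rows:
Quinn, 90000
Sam, 80000
Wendy, 90000
Pete, 70000


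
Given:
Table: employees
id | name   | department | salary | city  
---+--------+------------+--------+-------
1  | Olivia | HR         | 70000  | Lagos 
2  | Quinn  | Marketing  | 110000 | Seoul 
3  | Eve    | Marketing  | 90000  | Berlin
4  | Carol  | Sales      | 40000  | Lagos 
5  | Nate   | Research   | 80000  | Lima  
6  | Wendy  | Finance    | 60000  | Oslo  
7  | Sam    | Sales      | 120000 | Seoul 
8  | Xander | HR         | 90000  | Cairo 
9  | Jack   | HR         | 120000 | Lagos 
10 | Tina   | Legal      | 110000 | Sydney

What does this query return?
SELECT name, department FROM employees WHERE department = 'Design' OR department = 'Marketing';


Filtering: department = 'Design' OR 'Marketing'
Matching: 2 rows

2 rows:
Quinn, Marketing
Eve, Marketing


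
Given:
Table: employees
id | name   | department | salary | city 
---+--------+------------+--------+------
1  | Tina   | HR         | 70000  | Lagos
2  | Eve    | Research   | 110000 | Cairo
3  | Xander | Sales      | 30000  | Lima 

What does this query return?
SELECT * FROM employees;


SELECT * returns all 3 rows with all columns

3 rows:
1, Tina, HR, 70000, Lagos
2, Eve, Research, 110000, Cairo
3, Xander, Sales, 30000, Lima


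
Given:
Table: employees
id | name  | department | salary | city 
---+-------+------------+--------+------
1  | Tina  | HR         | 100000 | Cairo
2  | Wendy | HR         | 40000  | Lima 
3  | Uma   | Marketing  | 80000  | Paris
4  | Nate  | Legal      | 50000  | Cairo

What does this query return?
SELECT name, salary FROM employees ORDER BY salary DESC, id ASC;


Sorting by salary DESC, then id ASC for ties

4 rows:
Tina, 100000
Uma, 80000
Nate, 50000
Wendy, 40000


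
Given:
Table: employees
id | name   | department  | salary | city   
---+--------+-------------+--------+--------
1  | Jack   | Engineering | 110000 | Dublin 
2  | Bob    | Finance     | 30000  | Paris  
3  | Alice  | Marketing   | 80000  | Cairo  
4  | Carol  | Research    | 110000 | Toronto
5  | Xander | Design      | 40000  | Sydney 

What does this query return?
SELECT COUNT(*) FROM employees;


COUNT(*) counts all rows

5


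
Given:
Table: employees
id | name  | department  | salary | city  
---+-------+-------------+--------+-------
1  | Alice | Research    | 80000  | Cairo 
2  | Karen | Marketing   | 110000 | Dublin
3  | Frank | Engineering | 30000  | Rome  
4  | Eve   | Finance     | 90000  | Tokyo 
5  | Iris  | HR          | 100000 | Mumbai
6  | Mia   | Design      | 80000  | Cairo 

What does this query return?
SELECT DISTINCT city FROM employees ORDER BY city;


All 'city' values (row order): Cairo, Dublin, Rome, Tokyo, Mumbai, Cairo
Removing duplicates leaves 5 unique value(s).

5 values:
Cairo
Dublin
Mumbai
Rome
Tokyo


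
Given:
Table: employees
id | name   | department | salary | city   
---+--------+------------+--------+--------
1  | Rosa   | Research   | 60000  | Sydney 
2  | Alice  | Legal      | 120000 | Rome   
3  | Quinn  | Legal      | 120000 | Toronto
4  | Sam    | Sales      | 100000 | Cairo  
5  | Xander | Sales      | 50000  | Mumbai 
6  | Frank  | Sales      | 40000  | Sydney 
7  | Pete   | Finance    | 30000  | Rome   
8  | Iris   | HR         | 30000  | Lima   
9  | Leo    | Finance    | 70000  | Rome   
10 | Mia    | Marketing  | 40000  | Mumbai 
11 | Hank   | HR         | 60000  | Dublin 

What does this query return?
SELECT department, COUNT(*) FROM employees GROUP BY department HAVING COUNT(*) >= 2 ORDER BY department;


Groups with count >= 2:
  Finance: 2 -> PASS
  HR: 2 -> PASS
  Legal: 2 -> PASS
  Sales: 3 -> PASS
  Marketing: 1 -> filtered out
  Research: 1 -> filtered out


4 groups:
Finance, 2
HR, 2
Legal, 2
Sales, 3


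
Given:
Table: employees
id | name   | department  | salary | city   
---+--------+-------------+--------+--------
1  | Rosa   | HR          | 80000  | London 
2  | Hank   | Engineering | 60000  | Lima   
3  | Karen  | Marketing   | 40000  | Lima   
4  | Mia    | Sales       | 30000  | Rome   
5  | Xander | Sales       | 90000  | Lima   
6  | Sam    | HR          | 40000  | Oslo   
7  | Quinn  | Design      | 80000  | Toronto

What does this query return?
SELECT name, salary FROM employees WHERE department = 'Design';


Filtering: department = 'Design'
Matching rows: 1

1 rows:
Quinn, 80000


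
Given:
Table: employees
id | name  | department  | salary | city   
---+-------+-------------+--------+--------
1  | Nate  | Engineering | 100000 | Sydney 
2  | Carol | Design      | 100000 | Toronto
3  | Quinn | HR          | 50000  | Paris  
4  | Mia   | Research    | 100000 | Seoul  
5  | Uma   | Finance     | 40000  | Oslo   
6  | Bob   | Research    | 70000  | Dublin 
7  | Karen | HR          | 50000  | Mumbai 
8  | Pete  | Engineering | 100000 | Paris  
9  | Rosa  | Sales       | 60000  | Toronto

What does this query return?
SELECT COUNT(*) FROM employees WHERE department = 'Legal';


Counting rows where department = 'Legal'


0


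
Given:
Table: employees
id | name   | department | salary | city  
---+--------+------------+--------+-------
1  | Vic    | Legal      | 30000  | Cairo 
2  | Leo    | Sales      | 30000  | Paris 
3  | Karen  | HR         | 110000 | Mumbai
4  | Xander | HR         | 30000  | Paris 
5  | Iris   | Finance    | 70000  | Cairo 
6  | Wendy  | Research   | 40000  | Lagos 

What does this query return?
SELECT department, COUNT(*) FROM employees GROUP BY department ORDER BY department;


Assigning each row to its department group:
  Vic -> Legal
  Leo -> Sales
  Karen -> HR
  Xander -> HR
  Iris -> Finance
  Wendy -> Research


5 groups:
Finance, 1
HR, 2
Legal, 1
Research, 1
Sales, 1


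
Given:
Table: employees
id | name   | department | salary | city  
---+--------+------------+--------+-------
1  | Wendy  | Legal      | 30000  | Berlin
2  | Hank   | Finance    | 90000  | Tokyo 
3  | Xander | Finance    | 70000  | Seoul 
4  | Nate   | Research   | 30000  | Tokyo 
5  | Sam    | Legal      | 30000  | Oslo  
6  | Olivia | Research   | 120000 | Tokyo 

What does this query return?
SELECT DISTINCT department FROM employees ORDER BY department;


All 'department' values (row order): Legal, Finance, Finance, Research, Legal, Research
Removing duplicates leaves 3 unique value(s).

3 values:
Finance
Legal
Research


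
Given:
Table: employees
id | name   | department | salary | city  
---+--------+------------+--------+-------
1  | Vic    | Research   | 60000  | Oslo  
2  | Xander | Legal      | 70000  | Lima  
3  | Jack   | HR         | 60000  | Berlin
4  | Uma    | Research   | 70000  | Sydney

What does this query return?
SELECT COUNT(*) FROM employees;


COUNT(*) counts all rows

4


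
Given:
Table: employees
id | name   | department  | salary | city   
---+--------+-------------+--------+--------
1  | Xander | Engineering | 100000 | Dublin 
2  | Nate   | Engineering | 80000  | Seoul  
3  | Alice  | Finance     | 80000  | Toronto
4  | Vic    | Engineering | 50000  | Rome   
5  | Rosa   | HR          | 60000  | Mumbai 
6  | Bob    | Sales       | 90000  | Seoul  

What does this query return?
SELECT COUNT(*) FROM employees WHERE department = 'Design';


Counting rows where department = 'Design'


0


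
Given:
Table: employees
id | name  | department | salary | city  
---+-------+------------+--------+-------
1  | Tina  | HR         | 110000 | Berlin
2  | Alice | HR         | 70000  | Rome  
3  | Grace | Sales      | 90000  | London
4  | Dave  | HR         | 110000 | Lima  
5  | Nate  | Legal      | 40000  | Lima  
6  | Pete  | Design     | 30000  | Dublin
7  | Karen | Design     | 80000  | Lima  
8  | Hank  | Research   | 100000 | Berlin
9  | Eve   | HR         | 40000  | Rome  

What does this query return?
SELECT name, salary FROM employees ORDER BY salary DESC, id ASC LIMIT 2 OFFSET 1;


Sort by salary DESC (id ASC tiebreak), then skip 1 and take 2
Rows 2 through 3

2 rows:
Dave, 110000
Hank, 100000


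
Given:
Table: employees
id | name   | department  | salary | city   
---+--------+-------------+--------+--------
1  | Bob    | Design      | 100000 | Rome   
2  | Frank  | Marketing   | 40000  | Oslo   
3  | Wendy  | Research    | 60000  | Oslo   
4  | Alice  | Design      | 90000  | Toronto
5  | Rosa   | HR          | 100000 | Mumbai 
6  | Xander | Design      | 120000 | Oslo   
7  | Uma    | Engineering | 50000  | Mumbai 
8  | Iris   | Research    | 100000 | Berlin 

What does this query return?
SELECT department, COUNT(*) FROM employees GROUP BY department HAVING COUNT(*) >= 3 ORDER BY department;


Groups with count >= 3:
  Design: 3 -> PASS
  Engineering: 1 -> filtered out
  HR: 1 -> filtered out
  Marketing: 1 -> filtered out
  Research: 2 -> filtered out


1 groups:
Design, 3


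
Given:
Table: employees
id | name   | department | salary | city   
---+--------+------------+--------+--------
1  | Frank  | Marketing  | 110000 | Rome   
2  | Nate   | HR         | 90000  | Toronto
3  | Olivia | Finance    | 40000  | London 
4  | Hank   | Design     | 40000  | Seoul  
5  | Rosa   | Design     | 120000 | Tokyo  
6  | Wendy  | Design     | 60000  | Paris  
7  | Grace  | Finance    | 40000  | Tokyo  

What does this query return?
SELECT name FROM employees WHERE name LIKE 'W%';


LIKE 'W%' matches names starting with 'W'
Matching: 1

1 rows:
Wendy


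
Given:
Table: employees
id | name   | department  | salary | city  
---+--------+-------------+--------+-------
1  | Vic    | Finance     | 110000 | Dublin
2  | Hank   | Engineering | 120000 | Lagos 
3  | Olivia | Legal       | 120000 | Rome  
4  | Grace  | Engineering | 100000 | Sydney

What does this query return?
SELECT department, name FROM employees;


Projecting columns: department, name

4 rows:
Finance, Vic
Engineering, Hank
Legal, Olivia
Engineering, Grace


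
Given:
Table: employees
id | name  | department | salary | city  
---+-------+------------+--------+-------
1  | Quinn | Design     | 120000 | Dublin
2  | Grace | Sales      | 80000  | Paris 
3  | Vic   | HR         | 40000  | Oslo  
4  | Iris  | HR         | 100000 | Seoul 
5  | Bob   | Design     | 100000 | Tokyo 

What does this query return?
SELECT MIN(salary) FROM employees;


Salaries: 120000, 80000, 40000, 100000, 100000
MIN = 40000

40000


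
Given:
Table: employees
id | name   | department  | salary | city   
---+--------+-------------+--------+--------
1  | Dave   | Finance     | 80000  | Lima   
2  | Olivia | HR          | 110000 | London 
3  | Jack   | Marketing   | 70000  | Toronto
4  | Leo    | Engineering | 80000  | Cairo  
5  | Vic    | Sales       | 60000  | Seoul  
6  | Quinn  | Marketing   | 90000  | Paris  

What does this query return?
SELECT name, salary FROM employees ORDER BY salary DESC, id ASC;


Sorting by salary DESC, then id ASC for ties

6 rows:
Olivia, 110000
Quinn, 90000
Dave, 80000
Leo, 80000
Jack, 70000
Vic, 60000


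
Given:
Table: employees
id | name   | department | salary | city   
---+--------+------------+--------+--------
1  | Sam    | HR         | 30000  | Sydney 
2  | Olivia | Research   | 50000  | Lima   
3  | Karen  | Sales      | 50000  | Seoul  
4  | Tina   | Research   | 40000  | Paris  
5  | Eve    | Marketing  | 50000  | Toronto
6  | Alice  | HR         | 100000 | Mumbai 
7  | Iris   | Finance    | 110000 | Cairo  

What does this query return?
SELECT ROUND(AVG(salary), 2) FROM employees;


SUM(salary) = 430000
COUNT = 7
ROUND(AVG, 2) = ROUND(430000 / 7, 2) = 61428.57

61428.57


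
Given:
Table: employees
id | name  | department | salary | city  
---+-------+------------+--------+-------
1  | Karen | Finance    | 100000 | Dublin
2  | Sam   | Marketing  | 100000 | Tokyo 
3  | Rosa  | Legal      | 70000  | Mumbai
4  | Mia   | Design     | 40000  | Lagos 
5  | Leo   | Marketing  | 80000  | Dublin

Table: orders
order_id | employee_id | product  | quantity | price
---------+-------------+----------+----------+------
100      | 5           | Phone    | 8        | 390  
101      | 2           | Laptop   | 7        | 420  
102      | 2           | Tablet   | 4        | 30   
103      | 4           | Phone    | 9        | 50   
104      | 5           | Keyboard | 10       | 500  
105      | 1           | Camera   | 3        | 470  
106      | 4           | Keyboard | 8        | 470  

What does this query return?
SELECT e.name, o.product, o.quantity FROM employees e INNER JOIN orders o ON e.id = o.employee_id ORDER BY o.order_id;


Joining employees.id = orders.employee_id:
  employee Leo (id=5) -> order Phone
  employee Sam (id=2) -> order Laptop
  employee Sam (id=2) -> order Tablet
  employee Mia (id=4) -> order Phone
  employee Leo (id=5) -> order Keyboard
  employee Karen (id=1) -> order Camera
  employee Mia (id=4) -> order Keyboard


7 rows:
Leo, Phone, 8
Sam, Laptop, 7
Sam, Tablet, 4
Mia, Phone, 9
Leo, Keyboard, 10
Karen, Camera, 3
Mia, Keyboard, 8


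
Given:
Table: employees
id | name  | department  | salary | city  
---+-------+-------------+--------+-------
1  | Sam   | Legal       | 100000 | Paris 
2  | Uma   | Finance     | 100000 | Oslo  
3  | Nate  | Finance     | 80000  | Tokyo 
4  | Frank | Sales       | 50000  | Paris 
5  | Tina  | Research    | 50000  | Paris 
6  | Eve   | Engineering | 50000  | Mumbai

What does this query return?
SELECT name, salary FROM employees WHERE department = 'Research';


Filtering: department = 'Research'
Matching rows: 1

1 rows:
Tina, 50000


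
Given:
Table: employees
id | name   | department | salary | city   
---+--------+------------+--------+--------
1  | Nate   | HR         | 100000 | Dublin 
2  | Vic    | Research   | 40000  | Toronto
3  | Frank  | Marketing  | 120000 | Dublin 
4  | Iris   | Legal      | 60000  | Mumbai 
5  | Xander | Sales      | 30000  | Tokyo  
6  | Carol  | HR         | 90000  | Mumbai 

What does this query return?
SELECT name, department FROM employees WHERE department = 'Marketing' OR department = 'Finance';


Filtering: department = 'Marketing' OR 'Finance'
Matching: 1 rows

1 rows:
Frank, Marketing


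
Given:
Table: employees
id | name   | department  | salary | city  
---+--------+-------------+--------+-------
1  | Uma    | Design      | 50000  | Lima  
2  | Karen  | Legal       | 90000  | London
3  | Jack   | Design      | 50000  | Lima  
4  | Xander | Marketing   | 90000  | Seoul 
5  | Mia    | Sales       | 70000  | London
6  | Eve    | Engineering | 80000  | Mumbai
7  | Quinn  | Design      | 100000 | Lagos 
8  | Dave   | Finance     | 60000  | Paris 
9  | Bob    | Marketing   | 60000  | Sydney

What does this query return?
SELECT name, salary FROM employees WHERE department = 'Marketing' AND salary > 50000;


Filtering: department = 'Marketing' AND salary > 50000
Matching: 2 rows

2 rows:
Xander, 90000
Bob, 60000


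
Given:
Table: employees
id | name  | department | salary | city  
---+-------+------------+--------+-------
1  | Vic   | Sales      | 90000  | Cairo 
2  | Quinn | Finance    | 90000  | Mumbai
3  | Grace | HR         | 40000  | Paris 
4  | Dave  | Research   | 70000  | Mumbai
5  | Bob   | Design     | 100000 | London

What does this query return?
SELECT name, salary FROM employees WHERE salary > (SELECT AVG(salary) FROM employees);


Subquery: AVG(salary) = 78000.0
Filtering: salary > 78000.0
  Vic (90000) -> MATCH
  Quinn (90000) -> MATCH
  Bob (100000) -> MATCH


3 rows:
Vic, 90000
Quinn, 90000
Bob, 100000


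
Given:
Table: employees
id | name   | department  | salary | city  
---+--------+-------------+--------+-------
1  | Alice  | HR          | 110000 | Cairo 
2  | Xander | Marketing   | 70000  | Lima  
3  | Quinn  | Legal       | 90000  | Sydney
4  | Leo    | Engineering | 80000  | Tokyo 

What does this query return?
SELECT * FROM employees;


SELECT * returns all 4 rows with all columns

4 rows:
1, Alice, HR, 110000, Cairo
2, Xander, Marketing, 70000, Lima
3, Quinn, Legal, 90000, Sydney
4, Leo, Engineering, 80000, Tokyo


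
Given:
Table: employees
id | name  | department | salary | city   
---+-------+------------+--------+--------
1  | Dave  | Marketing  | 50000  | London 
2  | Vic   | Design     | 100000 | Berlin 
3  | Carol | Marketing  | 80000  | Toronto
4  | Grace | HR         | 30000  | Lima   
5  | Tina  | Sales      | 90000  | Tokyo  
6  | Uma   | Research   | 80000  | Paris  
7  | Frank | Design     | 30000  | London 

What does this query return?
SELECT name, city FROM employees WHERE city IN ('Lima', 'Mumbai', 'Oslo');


Filtering: city IN ('Lima', 'Mumbai', 'Oslo')
Matching: 1 rows

1 rows:
Grace, Lima


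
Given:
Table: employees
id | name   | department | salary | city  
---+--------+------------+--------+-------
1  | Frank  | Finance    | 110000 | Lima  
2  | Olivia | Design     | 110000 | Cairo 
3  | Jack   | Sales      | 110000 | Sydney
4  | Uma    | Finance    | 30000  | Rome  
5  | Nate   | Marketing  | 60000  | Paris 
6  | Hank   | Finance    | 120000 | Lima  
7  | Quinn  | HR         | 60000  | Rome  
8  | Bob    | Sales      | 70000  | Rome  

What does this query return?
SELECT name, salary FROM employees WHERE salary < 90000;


Filtering: salary < 90000
Matching: 4 rows

4 rows:
Uma, 30000
Nate, 60000
Quinn, 60000
Bob, 70000
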